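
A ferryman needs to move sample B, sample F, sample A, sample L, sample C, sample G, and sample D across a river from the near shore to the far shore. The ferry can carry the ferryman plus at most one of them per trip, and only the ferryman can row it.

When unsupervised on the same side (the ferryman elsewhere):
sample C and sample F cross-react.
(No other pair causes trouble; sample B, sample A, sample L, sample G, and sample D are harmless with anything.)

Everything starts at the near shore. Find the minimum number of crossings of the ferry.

13

Counting alone: the ferryman can take at most 1 across per trip to the far shore, so moving all 7 needs at least 7 loaded trips out, with a return between consecutive ones — at least 13 crossings.
The plan below uses exactly 13 crossings, so it is optimal:
1. Ferryman goes to the far shore with sample F.
2. Ferryman goes back to the near shore alone.
3. Ferryman goes to the far shore with sample B.
4. Ferryman goes back to the near shore alone.
5. Ferryman goes to the far shore with sample A.
6. Ferryman goes back to the near shore alone.
7. Ferryman goes to the far shore with sample L.
8. Ferryman goes back to the near shore alone.
9. Ferryman goes to the far shore with sample G.
10. Ferryman goes back to the near shore alone.
11. Ferryman goes to the far shore with sample D.
12. Ferryman goes back to the near shore alone.
13. Ferryman goes to the far shore with sample C.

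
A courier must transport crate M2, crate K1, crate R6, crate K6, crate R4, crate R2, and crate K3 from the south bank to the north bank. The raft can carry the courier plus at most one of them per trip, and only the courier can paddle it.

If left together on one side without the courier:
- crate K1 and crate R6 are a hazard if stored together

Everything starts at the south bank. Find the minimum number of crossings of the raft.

13

Counting alone: the courier can take at most 1 across per trip to the north bank, so moving all 7 needs at least 7 loaded trips out, with a return between consecutive ones — at least 13 crossings.
The plan below uses exactly 13 crossings, so it is optimal:
1. Courier goes to the north bank with crate K1.
2. Courier goes back to the south bank alone.
3. Courier goes to the north bank with crate M2.
4. Courier goes back to the south bank alone.
5. Courier goes to the north bank with crate K6.
6. Courier goes back to the south bank alone.
7. Courier goes to the north bank with crate R4.
8. Courier goes back to the south bank alone.
9. Courier goes to the north bank with crate R2.
10. Courier goes back to the south bank alone.
11. Courier goes to the north bank with crate K3.
12. Courier goes back to the south bank alone.
13. Courier goes to the north bank with crate R6.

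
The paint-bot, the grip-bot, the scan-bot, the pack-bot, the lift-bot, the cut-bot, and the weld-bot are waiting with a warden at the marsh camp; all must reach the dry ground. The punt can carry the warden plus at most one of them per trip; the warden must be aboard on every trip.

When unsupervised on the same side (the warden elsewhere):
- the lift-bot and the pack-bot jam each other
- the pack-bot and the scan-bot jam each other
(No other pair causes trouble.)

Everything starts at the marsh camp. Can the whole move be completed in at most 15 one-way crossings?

Yes

Yes — this plan uses 15 crossings (≤ 15):
1. Warden goes to the dry ground with the pack-bot.
2. Warden goes back to the marsh camp alone.
3. Warden goes to the dry ground with the paint-bot.
4. Warden goes back to the marsh camp alone.
5. Warden goes to the dry ground with the grip-bot.
6. Warden goes back to the marsh camp alone.
7. Warden goes to the dry ground with the scan-bot.
8. Warden goes back to the marsh camp with the pack-bot.
9. Warden goes to the dry ground with the lift-bot.
10. Warden goes back to the marsh camp alone.
11. Warden goes to the dry ground with the cut-bot.
12. Warden goes back to the marsh camp alone.
13. Warden goes to the dry ground with the weld-bot.
14. Warden goes back to the marsh camp alone.
15. Warden goes to the dry ground with the pack-bot.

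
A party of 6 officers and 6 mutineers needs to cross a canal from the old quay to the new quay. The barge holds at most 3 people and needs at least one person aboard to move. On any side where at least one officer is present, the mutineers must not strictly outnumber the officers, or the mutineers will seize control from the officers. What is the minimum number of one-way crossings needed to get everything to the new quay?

impossible

Following every safe sequence of crossings from the start, the most of the 12 that can be at the new quay as the barge arrives there on crossings 1, 3, 5 is 3, 5, 6 respectively; the best ever achieved is 6 of 12.
From crossing 7 on, no configuration arises that was not already reachable earlier: only 17 distinct safe configurations (who is on which side, and where the barge is) can ever be reached, none of them has everyone across, and every continuation just revisits them. They are: 0 officers + 0 mutineers across (barge back at the start); 0 officers + 1 mutineer across (barge there); 0 officers + 1 mutineer across (barge back at the start); 0 officers + 2 mutineers across (barge there); 0 officers + 2 mutineers across (barge back at the start); 0 officers + 3 mutineers across (barge there); 0 officers + 3 mutineers across (barge back at the start); 0 officers + 4 mutineers across (barge there); 0 officers + 4 mutineers across (barge back at the start); 0 officers + 5 mutineers across (barge there); 0 officers + 5 mutineers across (barge back at the start); 0 officers + 6 mutineers across (barge there); 1 officer + 1 mutineer across (barge there); 1 officer + 1 mutineer across (barge back at the start); 2 officers + 2 mutineers across (barge there); 2 officers + 2 mutineers across (barge back at the start); 3 officers + 3 mutineers across (barge there). So no valid plan exists.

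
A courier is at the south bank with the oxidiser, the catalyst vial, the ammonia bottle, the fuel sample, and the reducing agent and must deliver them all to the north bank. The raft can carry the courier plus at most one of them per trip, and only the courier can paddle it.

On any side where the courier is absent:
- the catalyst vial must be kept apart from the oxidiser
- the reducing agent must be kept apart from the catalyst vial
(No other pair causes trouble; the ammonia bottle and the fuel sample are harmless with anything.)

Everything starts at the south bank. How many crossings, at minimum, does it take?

11

Counting alone: the courier can take at most 1 across per trip to the north bank, so moving all 5 needs at least 5 loaded trips out, with a return between consecutive ones — at least 9 crossings.
The safety rule pushes this higher. Following every safe sequence of crossings, the most of the 5 that can be at the north bank as the raft arrives there on crossing 9 is 4 — never all 5.
So no plan with fewer than 11 crossings exists, and this one achieves 11:
1. Courier goes to the north bank with the catalyst vial.  [the south bank: the ammonia bottle, the fuel sample, the oxidiser, the reducing agent | the north bank: the catalyst vial]
2. Courier goes back to the south bank alone.  [the south bank: the ammonia bottle, the fuel sample, the oxidiser, the reducing agent | the north bank: the catalyst vial]
3. Courier goes to the north bank with the oxidiser.  [the south bank: the ammonia bottle, the fuel sample, the reducing agent | the north bank: the catalyst vial, the oxidiser]
4. Courier goes back to the south bank with the catalyst vial.  [the south bank: the ammonia bottle, the catalyst vial, the fuel sample, the reducing agent | the north bank: the oxidiser]
5. Courier goes to the north bank with the reducing agent.  [the south bank: the ammonia bottle, the catalyst vial, the fuel sample | the north bank: the oxidiser, the reducing agent]
6. Courier goes back to the south bank alone.  [the south bank: the ammonia bottle, the catalyst vial, the fuel sample | the north bank: the oxidiser, the reducing agent]
7. Courier goes to the north bank with the ammonia bottle.  [the south bank: the catalyst vial, the fuel sample | the north bank: the ammonia bottle, the oxidiser, the reducing agent]
8. Courier goes back to the south bank alone.  [the south bank: the catalyst vial, the fuel sample | the north bank: the ammonia bottle, the oxidiser, the reducing agent]
9. Courier goes to the north bank with the fuel sample.  [the south bank: the catalyst vial | the north bank: the ammonia bottle, the fuel sample, the oxidiser, the reducing agent]
10. Courier goes back to the south bank alone.  [the south bank: the catalyst vial | the north bank: the ammonia bottle, the fuel sample, the oxidiser, the reducing agent]
11. Courier goes to the north bank with the catalyst vial.  [the south bank: — | the north bank: the ammonia bottle, the catalyst vial, the fuel sample, the oxidiser, the reducing agent]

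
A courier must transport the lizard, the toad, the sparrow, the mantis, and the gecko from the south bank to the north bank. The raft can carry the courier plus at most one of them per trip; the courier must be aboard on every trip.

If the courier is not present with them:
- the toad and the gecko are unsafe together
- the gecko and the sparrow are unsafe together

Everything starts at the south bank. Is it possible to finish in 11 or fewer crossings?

Yes — this plan uses 11 crossings (≤ 11):
1. Courier goes to the north bank with the gecko.  [the south bank: the lizard, the mantis, the sparrow, the toad | the north bank: the gecko]
2. Courier goes back to the south bank alone.  [the south bank: the lizard, the mantis, the sparrow, the toad | the north bank: the gecko]
3. Courier goes to the north bank with the lizard.  [the south bank: the mantis, the sparrow, the toad | the north bank: the gecko, the lizard]
4. Courier goes back to the south bank alone.  [the south bank: the mantis, the sparrow, the toad | the north bank: the gecko, the lizard]
5. Courier goes to the north bank with the toad.  [the south bank: the mantis, the sparrow | the north bank: the gecko, the lizard, the toad]
6. Courier goes back to the south bank with the gecko.  [the south bank: the gecko, the mantis, the sparrow | the north bank: the lizard, the toad]
7. Courier goes to the north bank with the sparrow.  [the south bank: the gecko, the mantis | the north bank: the lizard, the sparrow, the toad]
8. Courier goes back to the south bank alone.  [the south bank: the gecko, the mantis | the north bank: the lizard, the sparrow, the toad]
9. Courier goes to the north bank with the mantis.  [the south bank: the gecko | the north bank: the lizard, the mantis, the sparrow, the toad]
10. Courier goes back to the south bank alone.  [the south bank: the gecko | the north bank: the lizard, the mantis, the sparrow, the toad]
11. Courier goes to the north bank with the gecko.  [the south bank: — | the north bank: the gecko, the lizard, the mantis, the sparrow, the toad]

Yes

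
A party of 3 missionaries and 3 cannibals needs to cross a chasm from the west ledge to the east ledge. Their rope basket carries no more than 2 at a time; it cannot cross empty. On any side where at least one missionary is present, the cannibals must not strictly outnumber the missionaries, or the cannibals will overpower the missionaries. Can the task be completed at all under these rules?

Yes

1. 2 cannibals → the east ledge.  (the west ledge: 3M 1C; the east ledge: 0M 2C)
2. 1 cannibal ← the west ledge.  (the west ledge: 3M 2C; the east ledge: 0M 1C)
3. 2 cannibals → the east ledge.  (the west ledge: 3M 0C; the east ledge: 0M 3C)
4. 1 cannibal ← the west ledge.  (the west ledge: 3M 1C; the east ledge: 0M 2C)
5. 2 missionaries → the east ledge.  (the west ledge: 1M 1C; the east ledge: 2M 2C)
6. 1 missionary and 1 cannibal ← the west ledge.  (the west ledge: 2M 2C; the east ledge: 1M 1C)
7. 2 missionaries → the east ledge.  (the west ledge: 0M 2C; the east ledge: 3M 1C)
8. 1 cannibal ← the west ledge.  (the west ledge: 0M 3C; the east ledge: 3M 0C)
9. 2 cannibals → the east ledge.  (the west ledge: 0M 1C; the east ledge: 3M 2C)
10. 1 cannibal ← the west ledge.  (the west ledge: 0M 2C; the east ledge: 3M 1C)
11. 2 cannibals → the east ledge.  (the west ledge: 0M 0C; the east ledge: 3M 3C)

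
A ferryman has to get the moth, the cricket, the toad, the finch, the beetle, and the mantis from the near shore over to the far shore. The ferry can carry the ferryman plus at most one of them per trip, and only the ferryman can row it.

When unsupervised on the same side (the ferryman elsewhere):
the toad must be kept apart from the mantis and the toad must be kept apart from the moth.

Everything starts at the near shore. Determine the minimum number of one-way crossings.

13

Counting alone: the ferryman can take at most 1 across per trip to the far shore, so moving all 6 needs at least 6 loaded trips out, with a return between consecutive ones — at least 11 crossings.
The safety rule pushes this higher. Following every safe sequence of crossings, the most of the 6 that can be at the far shore as the ferry arrives there on crossing 11 is 5 — never all 6.
So no plan with fewer than 13 crossings exists, and this one achieves 13:
1. Ferryman goes to the far shore with the toad.
2. Ferryman goes back to the near shore alone.
3. Ferryman goes to the far shore with the moth.
4. Ferryman goes back to the near shore with the toad.
5. Ferryman goes to the far shore with the mantis.
6. Ferryman goes back to the near shore alone.
7. Ferryman goes to the far shore with the cricket.
8. Ferryman goes back to the near shore alone.
9. Ferryman goes to the far shore with the finch.
10. Ferryman goes back to the near shore alone.
11. Ferryman goes to the far shore with the beetle.
12. Ferryman goes back to the near shore alone.
13. Ferryman goes to the far shore with the toad.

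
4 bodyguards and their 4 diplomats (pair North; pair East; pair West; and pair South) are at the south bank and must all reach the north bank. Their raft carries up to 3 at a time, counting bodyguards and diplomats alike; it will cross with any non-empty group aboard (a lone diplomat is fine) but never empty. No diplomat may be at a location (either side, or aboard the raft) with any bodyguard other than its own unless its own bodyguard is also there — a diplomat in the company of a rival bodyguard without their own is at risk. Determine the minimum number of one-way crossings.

Counting alone: each trip to the north bank takes at most 3 across and each return brings at least 1 back, so after t trips out (and t−1 returns) at most 3t − (t−1) of the 8 are across; that first reaches 8 at t = 4, so at least 7 crossings are needed.
The safety rule pushes this higher. Following every safe sequence of crossings, the most of the 8 that can be at the north bank as the raft arrives there on crossing 7 is 7 — never all 8.
So no plan with fewer than 9 crossings exists, and this one achieves 9:
1. bodyguard North and diplomat North cross → the north bank.
2. bodyguard North crosses ← the south bank.
3. bodyguard East, bodyguard North, and diplomat East cross → the north bank.
4. bodyguard North and diplomat North cross ← the south bank.
5. bodyguard North, bodyguard South, and bodyguard West cross → the north bank.
6. diplomat East crosses ← the south bank.
7. diplomat East and diplomat North cross → the north bank.
8. diplomat North crosses ← the south bank.
9. diplomat North, diplomat South, and diplomat West cross → the north bank.

9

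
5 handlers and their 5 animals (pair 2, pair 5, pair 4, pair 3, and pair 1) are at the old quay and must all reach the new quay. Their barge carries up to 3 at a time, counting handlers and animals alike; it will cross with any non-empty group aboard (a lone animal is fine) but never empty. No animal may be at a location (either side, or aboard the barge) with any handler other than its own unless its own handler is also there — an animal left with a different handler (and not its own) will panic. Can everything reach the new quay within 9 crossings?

No

Counting alone: each trip to the new quay takes at most 3 across and each return brings at least 1 back, so after t trips out (and t−1 returns) at most 3t − (t−1) of the 10 are across; that first reaches 10 at t = 5, so at least 9 crossings are needed.
The safety rule pushes this higher. Following every safe sequence of crossings, the most of the 10 that can be at the new quay as the barge arrives there on crossing 9 is 9 — never all 10.
So the move cannot be finished within 9 crossings. (The shortest complete plan takes 11:)
1. animal 2 and handler 2 cross → the new quay.
2. handler 2 crosses ← the old quay.
3. animal 3, animal 4, and animal 5 cross → the new quay.
4. animal 2 crosses ← the old quay.
5. handler 3, handler 4, and handler 5 cross → the new quay.
6. animal 5 and handler 5 cross ← the old quay.
7. handler 1, handler 2, and handler 5 cross → the new quay.
8. animal 4 crosses ← the old quay.
9. animal 2 and animal 5 cross → the new quay.
10. animal 2 crosses ← the old quay.
11. animal 1, animal 2, and animal 4 cross → the new quay.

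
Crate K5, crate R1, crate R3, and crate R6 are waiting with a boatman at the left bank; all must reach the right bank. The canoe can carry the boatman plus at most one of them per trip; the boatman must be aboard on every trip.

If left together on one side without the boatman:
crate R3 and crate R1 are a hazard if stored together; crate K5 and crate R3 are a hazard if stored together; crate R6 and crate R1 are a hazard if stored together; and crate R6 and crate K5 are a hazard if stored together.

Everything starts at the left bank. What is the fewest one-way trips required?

impossible

Whatever the first load, the items left behind include a forbidden pair without the boatman. No opening move is safe, so no plan exists.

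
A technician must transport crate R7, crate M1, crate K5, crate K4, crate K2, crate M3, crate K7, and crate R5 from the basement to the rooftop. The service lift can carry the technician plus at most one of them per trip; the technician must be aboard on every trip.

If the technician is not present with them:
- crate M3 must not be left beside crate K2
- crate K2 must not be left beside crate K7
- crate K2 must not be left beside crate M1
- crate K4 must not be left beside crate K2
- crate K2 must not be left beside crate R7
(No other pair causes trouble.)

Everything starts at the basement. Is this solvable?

No

Following every safe sequence of crossings from the start, the most of the 8 that can be at the rooftop as the service lift arrives there on crossings 1, 3, 5, 7 is 1, 2, 3, 4 respectively; the best ever achieved is 4 of 8.
From crossing 9 on, no configuration arises that was not already reachable earlier: only 52 distinct safe configurations (who is on which side, and where the service lift is) can ever be reached, none of them has everyone across, and every continuation just revisits them. So no valid plan exists.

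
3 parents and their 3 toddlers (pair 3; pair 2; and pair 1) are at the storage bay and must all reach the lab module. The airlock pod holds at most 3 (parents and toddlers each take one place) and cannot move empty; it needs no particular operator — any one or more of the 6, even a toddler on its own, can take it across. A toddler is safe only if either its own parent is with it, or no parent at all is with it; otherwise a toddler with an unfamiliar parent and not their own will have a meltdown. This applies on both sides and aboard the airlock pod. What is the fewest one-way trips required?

Counting alone: each trip to the lab module takes at most 3 across and each return brings at least 1 back, so after t trips out (and t−1 returns) at most 3t − (t−1) of the 6 are across; that first reaches 6 at t = 3, so at least 5 crossings are needed.
The plan below uses exactly 5 crossings, so it is optimal:
1. parent 3 and toddler 3 cross → the lab module.
2. parent 3 crosses ← the storage bay.
3. parent 1, parent 2, and parent 3 cross → the lab module.
4. toddler 3 crosses ← the storage bay.
5. toddler 1, toddler 2, and toddler 3 cross → the lab module.

5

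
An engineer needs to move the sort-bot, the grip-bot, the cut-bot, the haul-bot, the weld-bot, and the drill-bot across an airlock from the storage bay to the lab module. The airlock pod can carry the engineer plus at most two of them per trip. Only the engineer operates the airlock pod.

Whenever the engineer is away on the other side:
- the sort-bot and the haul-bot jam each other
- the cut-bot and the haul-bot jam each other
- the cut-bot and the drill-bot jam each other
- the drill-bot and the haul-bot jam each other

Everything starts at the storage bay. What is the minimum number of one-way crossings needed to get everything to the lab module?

Counting alone: the engineer can take at most 2 across per trip to the lab module, so moving all 6 needs at least 3 loaded trips out, with a return between consecutive ones — at least 5 crossings.
The safety rule pushes this higher. Following every safe sequence of crossings, the most of the 6 that can be at the lab module as the airlock pod arrives there on crossings 5, 7 is 4, 5 respectively — never all 6.
So no plan with fewer than 9 crossings exists, and this one achieves 9:
1. Engineer goes to the lab module with the cut-bot and the haul-bot.  [the storage bay: the drill-bot, the grip-bot, the sort-bot, the weld-bot | the lab module: the cut-bot, the haul-bot]
2. Engineer goes back to the storage bay with the cut-bot.  [the storage bay: the cut-bot, the drill-bot, the grip-bot, the sort-bot, the weld-bot | the lab module: the haul-bot]
3. Engineer goes to the lab module with the cut-bot and the sort-bot.  [the storage bay: the drill-bot, the grip-bot, the weld-bot | the lab module: the cut-bot, the haul-bot, the sort-bot]
4. Engineer goes back to the storage bay with the haul-bot.  [the storage bay: the drill-bot, the grip-bot, the haul-bot, the weld-bot | the lab module: the cut-bot, the sort-bot]
5. Engineer goes to the lab module with the grip-bot and the haul-bot.  [the storage bay: the drill-bot, the weld-bot | the lab module: the cut-bot, the grip-bot, the haul-bot, the sort-bot]
6. Engineer goes back to the storage bay with the haul-bot.  [the storage bay: the drill-bot, the haul-bot, the weld-bot | the lab module: the cut-bot, the grip-bot, the sort-bot]
7. Engineer goes to the lab module with the haul-bot and the weld-bot.  [the storage bay: the drill-bot | the lab module: the cut-bot, the grip-bot, the haul-bot, the sort-bot, the weld-bot]
8. Engineer goes back to the storage bay with the haul-bot.  [the storage bay: the drill-bot, the haul-bot | the lab module: the cut-bot, the grip-bot, the sort-bot, the weld-bot]
9. Engineer goes to the lab module with the drill-bot and the haul-bot.  [the storage bay: — | the lab module: the cut-bot, the drill-bot, the grip-bot, the haul-bot, the sort-bot, the weld-bot]

9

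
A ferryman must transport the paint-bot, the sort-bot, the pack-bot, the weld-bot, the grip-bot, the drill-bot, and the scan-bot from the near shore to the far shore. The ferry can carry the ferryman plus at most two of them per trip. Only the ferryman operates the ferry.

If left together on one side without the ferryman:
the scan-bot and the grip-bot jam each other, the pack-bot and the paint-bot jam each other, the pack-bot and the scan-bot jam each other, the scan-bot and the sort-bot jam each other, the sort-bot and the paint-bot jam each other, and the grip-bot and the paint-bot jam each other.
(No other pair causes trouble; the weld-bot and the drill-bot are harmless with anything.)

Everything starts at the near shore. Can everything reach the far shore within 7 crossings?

Counting alone: the ferryman can take at most 2 across per trip to the far shore, so moving all 7 needs at least 4 loaded trips out, with a return between consecutive ones — at least 7 crossings.
The safety rule pushes this higher. Following every safe sequence of crossings, the most of the 7 that can be at the far shore as the ferry arrives there on crossing 7 is 6 — never all 7.
So the move cannot be finished within 7 crossings. (The shortest complete plan takes 9:)
1. Ferryman goes to the far shore with the paint-bot and the scan-bot.
2. Ferryman goes back to the near shore alone.
3. Ferryman goes to the far shore with the sort-bot.
4. Ferryman goes back to the near shore with the paint-bot and the scan-bot.
5. Ferryman goes to the far shore with the grip-bot and the pack-bot.
6. Ferryman goes back to the near shore alone.
7. Ferryman goes to the far shore with the drill-bot and the weld-bot.
8. Ferryman goes back to the near shore alone.
9. Ferryman goes to the far shore with the paint-bot and the scan-bot.

No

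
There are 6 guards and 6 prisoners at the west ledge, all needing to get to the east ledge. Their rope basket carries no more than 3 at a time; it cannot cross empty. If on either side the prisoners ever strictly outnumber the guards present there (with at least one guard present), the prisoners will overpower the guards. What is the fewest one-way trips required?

impossible

Following every safe sequence of crossings from the start, the most of the 12 that can be at the east ledge as the rope basket arrives there on crossings 1, 3, 5 is 3, 5, 6 respectively; the best ever achieved is 6 of 12.
From crossing 7 on, no configuration arises that was not already reachable earlier: only 17 distinct safe configurations (who is on which side, and where the rope basket is) can ever be reached, none of them has everyone across, and every continuation just revisits them. They are: 0 guards + 0 prisoners across (rope basket back at the start); 0 guards + 1 prisoner across (rope basket there); 0 guards + 1 prisoner across (rope basket back at the start); 0 guards + 2 prisoners across (rope basket there); 0 guards + 2 prisoners across (rope basket back at the start); 0 guards + 3 prisoners across (rope basket there); 0 guards + 3 prisoners across (rope basket back at the start); 0 guards + 4 prisoners across (rope basket there); 0 guards + 4 prisoners across (rope basket back at the start); 0 guards + 5 prisoners across (rope basket there); 0 guards + 5 prisoners across (rope basket back at the start); 0 guards + 6 prisoners across (rope basket there); 1 guard + 1 prisoner across (rope basket there); 1 guard + 1 prisoner across (rope basket back at the start); 2 guards + 2 prisoners across (rope basket there); 2 guards + 2 prisoners across (rope basket back at the start); 3 guards + 3 prisoners across (rope basket there). So no valid plan exists.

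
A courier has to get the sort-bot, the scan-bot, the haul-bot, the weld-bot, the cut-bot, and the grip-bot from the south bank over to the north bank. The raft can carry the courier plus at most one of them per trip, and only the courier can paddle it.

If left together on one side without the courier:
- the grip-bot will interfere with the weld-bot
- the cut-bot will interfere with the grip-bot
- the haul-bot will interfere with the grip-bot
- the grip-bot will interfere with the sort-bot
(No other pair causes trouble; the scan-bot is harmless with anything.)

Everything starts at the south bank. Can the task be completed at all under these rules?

No

Following every safe sequence of crossings from the start, the most of the 6 that can be at the north bank as the raft arrives there on crossings 1, 3, 5 is 1, 2, 3 respectively; the best ever achieved is 3 of 6.
From crossing 7 on, no configuration arises that was not already reachable earlier: only 22 distinct safe configurations (who is on which side, and where the raft is) can ever be reached, none of them has everyone across, and every continuation just revisits them. So no valid plan exists.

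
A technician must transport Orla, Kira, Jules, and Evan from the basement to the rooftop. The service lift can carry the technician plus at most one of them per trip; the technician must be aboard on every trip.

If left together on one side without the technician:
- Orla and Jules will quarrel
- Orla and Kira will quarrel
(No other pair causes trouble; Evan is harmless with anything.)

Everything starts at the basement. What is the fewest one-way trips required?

9

Counting alone: the technician can take at most 1 across per trip to the rooftop, so moving all 4 needs at least 4 loaded trips out, with a return between consecutive ones — at least 7 crossings.
The safety rule pushes this higher. Following every safe sequence of crossings, the most of the 4 that can be at the rooftop as the service lift arrives there on crossing 7 is 3 — never all 4.
So no plan with fewer than 9 crossings exists, and this one achieves 9:
1. Technician goes to the rooftop with Orla.
2. Technician goes back to the basement alone.
3. Technician goes to the rooftop with Kira.
4. Technician goes back to the basement with Orla.
5. Technician goes to the rooftop with Jules.
6. Technician goes back to the basement alone.
7. Technician goes to the rooftop with Evan.
8. Technician goes back to the basement alone.
9. Technician goes to the rooftop with Orla.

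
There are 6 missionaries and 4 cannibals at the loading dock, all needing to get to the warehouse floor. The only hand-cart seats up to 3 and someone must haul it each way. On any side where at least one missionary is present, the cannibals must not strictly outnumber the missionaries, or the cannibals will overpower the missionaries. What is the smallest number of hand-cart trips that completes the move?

Counting alone: each trip to the warehouse floor takes at most 3 across and each return brings at least 1 back, so after t trips out (and t−1 returns) at most 3t − (t−1) of the 10 are across; that first reaches 10 at t = 5, so at least 9 crossings are needed.
The plan below uses exactly 9 crossings, so it is optimal:
1. 2 cannibals → the warehouse floor.  (the loading dock: 6M 2C; the warehouse floor: 0M 2C)
2. 1 cannibal ← the loading dock.  (the loading dock: 6M 3C; the warehouse floor: 0M 1C)
3. 3 cannibals → the warehouse floor.  (the loading dock: 6M 0C; the warehouse floor: 0M 4C)
4. 1 cannibal ← the loading dock.  (the loading dock: 6M 1C; the warehouse floor: 0M 3C)
5. 3 missionaries → the warehouse floor.  (the loading dock: 3M 1C; the warehouse floor: 3M 3C)
6. 1 cannibal ← the loading dock.  (the loading dock: 3M 2C; the warehouse floor: 3M 2C)
7. 1 missionary and 2 cannibals → the warehouse floor.  (the loading dock: 2M 0C; the warehouse floor: 4M 4C)
8. 1 cannibal ← the loading dock.  (the loading dock: 2M 1C; the warehouse floor: 4M 3C)
9. 2 missionaries and 1 cannibal → the warehouse floor.  (the loading dock: 0M 0C; the warehouse floor: 6M 4C)

9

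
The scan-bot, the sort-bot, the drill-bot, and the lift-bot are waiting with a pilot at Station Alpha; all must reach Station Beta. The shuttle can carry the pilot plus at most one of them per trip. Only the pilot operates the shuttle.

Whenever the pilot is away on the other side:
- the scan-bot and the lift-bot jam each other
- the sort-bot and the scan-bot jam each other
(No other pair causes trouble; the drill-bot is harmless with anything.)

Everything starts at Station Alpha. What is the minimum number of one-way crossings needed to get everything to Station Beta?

Counting alone: the pilot can take at most 1 across per trip to Station Beta, so moving all 4 needs at least 4 loaded trips out, with a return between consecutive ones — at least 7 crossings.
The safety rule pushes this higher. Following every safe sequence of crossings, the most of the 4 that can be at Station Beta as the shuttle arrives there on crossing 7 is 3 — never all 4.
So no plan with fewer than 9 crossings exists, and this one achieves 9:
1. Pilot goes to Station Beta with the scan-bot.
2. Pilot goes back to Station Alpha alone.
3. Pilot goes to Station Beta with the sort-bot.
4. Pilot goes back to Station Alpha with the scan-bot.
5. Pilot goes to Station Beta with the lift-bot.
6. Pilot goes back to Station Alpha alone.
7. Pilot goes to Station Beta with the drill-bot.
8. Pilot goes back to Station Alpha alone.
9. Pilot goes to Station Beta with the scan-bot.

9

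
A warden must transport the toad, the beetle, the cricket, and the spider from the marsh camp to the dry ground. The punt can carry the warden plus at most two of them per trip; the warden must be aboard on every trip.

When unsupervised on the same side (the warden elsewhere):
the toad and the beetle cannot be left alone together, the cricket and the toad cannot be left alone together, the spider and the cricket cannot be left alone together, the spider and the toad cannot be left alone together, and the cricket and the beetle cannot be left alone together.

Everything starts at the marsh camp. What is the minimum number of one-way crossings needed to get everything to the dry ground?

Counting alone: the warden can take at most 2 across per trip to the dry ground, so moving all 4 needs at least 2 loaded trips out, with a return between consecutive ones — at least 3 crossings.
The safety rule pushes this higher. Following every safe sequence of crossings, the most of the 4 that can be at the dry ground as the punt arrives there on crossing 3 is 3 — never all 4.
So no plan with fewer than 5 crossings exists, and this one achieves 5:
1. Warden goes to the dry ground with the cricket and the toad.  [the marsh camp: the beetle, the spider | the dry ground: the cricket, the toad]
2. Warden goes back to the marsh camp with the toad.  [the marsh camp: the beetle, the spider, the toad | the dry ground: the cricket]
3. Warden goes to the dry ground with the beetle and the spider.  [the marsh camp: the toad | the dry ground: the beetle, the cricket, the spider]
4. Warden goes back to the marsh camp with the cricket.  [the marsh camp: the cricket, the toad | the dry ground: the beetle, the spider]
5. Warden goes to the dry ground with the cricket and the toad.  [the marsh camp: — | the dry ground: the beetle, the cricket, the spider, the toad]

5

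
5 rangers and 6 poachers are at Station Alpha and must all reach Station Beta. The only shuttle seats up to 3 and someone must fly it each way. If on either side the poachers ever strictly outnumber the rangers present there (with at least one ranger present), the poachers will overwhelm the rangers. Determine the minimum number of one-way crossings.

impossible

The poachers already outnumber the rangers at Station Alpha before anyone moves, so the starting position itself is disallowed.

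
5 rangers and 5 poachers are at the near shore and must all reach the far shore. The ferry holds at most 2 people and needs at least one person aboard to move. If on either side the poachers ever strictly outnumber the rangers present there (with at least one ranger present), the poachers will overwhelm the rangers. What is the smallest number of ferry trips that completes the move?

Following every safe sequence of crossings from the start, the most of the 10 that can be at the far shore as the ferry arrives there on crossings 1, 3, 5, 7 is 2, 3, 4, 5 respectively; the best ever achieved is 5 of 10.
From crossing 9 on, no configuration arises that was not already reachable earlier: only 13 distinct safe configurations (who is on which side, and where the ferry is) can ever be reached, none of them has everyone across, and every continuation just revisits them. They are: 0 rangers + 0 poachers across (ferry back at the start); 0 rangers + 1 poacher across (ferry there); 0 rangers + 1 poacher across (ferry back at the start); 0 rangers + 2 poachers across (ferry there); 0 rangers + 2 poachers across (ferry back at the start); 0 rangers + 3 poachers across (ferry there); 0 rangers + 3 poachers across (ferry back at the start); 0 rangers + 4 poachers across (ferry there); 0 rangers + 4 poachers across (ferry back at the start); 0 rangers + 5 poachers across (ferry there); 1 ranger + 1 poacher across (ferry there); 1 ranger + 1 poacher across (ferry back at the start); 2 rangers + 2 poachers across (ferry there). So no valid plan exists.

impossible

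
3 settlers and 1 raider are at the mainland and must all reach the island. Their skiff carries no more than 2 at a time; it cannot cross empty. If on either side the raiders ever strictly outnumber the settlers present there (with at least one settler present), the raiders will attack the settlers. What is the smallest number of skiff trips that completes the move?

5

Counting alone: each trip to the island takes at most 2 across and each return brings at least 1 back, so after t trips out (and t−1 returns) at most 2t − (t−1) of the 4 are across; that first reaches 4 at t = 3, so at least 5 crossings are needed.
The plan below uses exactly 5 crossings, so it is optimal:
1. 1 settler and 1 raider → the island.  (the mainland: 2S 0R; the island: 1S 1R)
2. 1 raider ← the mainland.  (the mainland: 2S 1R; the island: 1S 0R)
3. 1 settler and 1 raider → the island.  (the mainland: 1S 0R; the island: 2S 1R)
4. 1 raider ← the mainland.  (the mainland: 1S 1R; the island: 2S 0R)
5. 1 settler and 1 raider → the island.  (the mainland: 0S 0R; the island: 3S 1R)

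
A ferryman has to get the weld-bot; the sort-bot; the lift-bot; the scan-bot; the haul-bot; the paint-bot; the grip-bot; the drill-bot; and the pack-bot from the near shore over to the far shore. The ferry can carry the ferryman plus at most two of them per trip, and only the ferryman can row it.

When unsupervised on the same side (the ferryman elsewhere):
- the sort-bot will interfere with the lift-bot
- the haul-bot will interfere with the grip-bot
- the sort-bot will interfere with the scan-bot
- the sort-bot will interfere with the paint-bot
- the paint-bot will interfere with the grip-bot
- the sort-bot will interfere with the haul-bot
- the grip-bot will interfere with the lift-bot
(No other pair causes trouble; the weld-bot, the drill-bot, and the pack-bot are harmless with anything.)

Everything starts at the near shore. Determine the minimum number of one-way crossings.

11

Counting alone: the ferryman can take at most 2 across per trip to the far shore, so moving all 9 needs at least 5 loaded trips out, with a return between consecutive ones — at least 9 crossings.
The safety rule pushes this higher. Following every safe sequence of crossings, the most of the 9 that can be at the far shore as the ferry arrives there on crossing 9 is 8 — never all 9.
So no plan with fewer than 11 crossings exists, and this one achieves 11:
1. Ferryman goes to the far shore with the grip-bot and the sort-bot.  [the near shore: the drill-bot, the haul-bot, the lift-bot, the pack-bot, the paint-bot, the scan-bot, the weld-bot | the far shore: the grip-bot, the sort-bot]
2. Ferryman goes back to the near shore alone.  [the near shore: the drill-bot, the haul-bot, the lift-bot, the pack-bot, the paint-bot, the scan-bot, the weld-bot | the far shore: the grip-bot, the sort-bot]
3. Ferryman goes to the far shore with the weld-bot.  [the near shore: the drill-bot, the haul-bot, the lift-bot, the pack-bot, the paint-bot, the scan-bot | the far shore: the grip-bot, the sort-bot, the weld-bot]
4. Ferryman goes back to the near shore alone.  [the near shore: the drill-bot, the haul-bot, the lift-bot, the pack-bot, the paint-bot, the scan-bot | the far shore: the grip-bot, the sort-bot, the weld-bot]
5. Ferryman goes to the far shore with the lift-bot and the scan-bot.  [the near shore: the drill-bot, the haul-bot, the pack-bot, the paint-bot | the far shore: the grip-bot, the lift-bot, the scan-bot, the sort-bot, the weld-bot]
6. Ferryman goes back to the near shore with the grip-bot and the sort-bot.  [the near shore: the drill-bot, the grip-bot, the haul-bot, the pack-bot, the paint-bot, the sort-bot | the far shore: the lift-bot, the scan-bot, the weld-bot]
7. Ferryman goes to the far shore with the haul-bot and the paint-bot.  [the near shore: the drill-bot, the grip-bot, the pack-bot, the sort-bot | the far shore: the haul-bot, the lift-bot, the paint-bot, the scan-bot, the weld-bot]
8. Ferryman goes back to the near shore alone.  [the near shore: the drill-bot, the grip-bot, the pack-bot, the sort-bot | the far shore: the haul-bot, the lift-bot, the paint-bot, the scan-bot, the weld-bot]
9. Ferryman goes to the far shore with the drill-bot and the pack-bot.  [the near shore: the grip-bot, the sort-bot | the far shore: the drill-bot, the haul-bot, the lift-bot, the pack-bot, the paint-bot, the scan-bot, the weld-bot]
10. Ferryman goes back to the near shore alone.  [the near shore: the grip-bot, the sort-bot | the far shore: the drill-bot, the haul-bot, the lift-bot, the pack-bot, the paint-bot, the scan-bot, the weld-bot]
11. Ferryman goes to the far shore with the grip-bot and the sort-bot.  [the near shore: — | the far shore: the drill-bot, the grip-bot, the haul-bot, the lift-bot, the pack-bot, the paint-bot, the scan-bot, the sort-bot, the weld-bot]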